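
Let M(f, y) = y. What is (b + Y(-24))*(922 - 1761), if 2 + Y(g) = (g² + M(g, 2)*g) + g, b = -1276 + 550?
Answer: 187936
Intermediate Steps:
b = -726
Y(g) = -2 + g² + 3*g (Y(g) = -2 + ((g² + 2*g) + g) = -2 + (g² + 3*g) = -2 + g² + 3*g)
(b + Y(-24))*(922 - 1761) = (-726 + (-2 + (-24)² + 3*(-24)))*(922 - 1761) = (-726 + (-2 + 576 - 72))*(-839) = (-726 + 502)*(-839) = -224*(-839) = 187936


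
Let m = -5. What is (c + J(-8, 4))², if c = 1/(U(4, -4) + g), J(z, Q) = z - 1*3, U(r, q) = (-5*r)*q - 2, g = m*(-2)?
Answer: 935089/7744 ≈ 120.75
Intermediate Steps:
g = 10 (g = -5*(-2) = 10)
U(r, q) = -2 - 5*q*r (U(r, q) = -5*q*r - 2 = -2 - 5*q*r)
J(z, Q) = -3 + z (J(z, Q) = z - 3 = -3 + z)
c = 1/88 (c = 1/((-2 - 5*(-4)*4) + 10) = 1/((-2 + 80) + 10) = 1/(78 + 10) = 1/88 ≈ 0.011364)
(c + J(-8, 4))² = (1/88 + (-3 - 8))² = (1/88 - 11)² = (-967/88)² = 935089/7744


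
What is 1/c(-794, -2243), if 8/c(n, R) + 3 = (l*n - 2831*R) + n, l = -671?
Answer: 3440955/4 ≈ 8.6024e+5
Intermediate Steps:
c(n, R) = 8/(-3 - 2831*R - 670*n) (c(n, R) = 8/(-3 + ((-671*n - 2831*R) + n)) = 8/(-3 + ((-2831*R - 671*n) + n)) = 8/(-3 + (-2831*R - 670*n)) = 8/(-3 - 2831*R - 670*n))
1/c(-794, -2243) = 1/(-8/(3 + 670*(-794) + 2831*(-2243))) = 1/(-8/(3 - 531980 - 6349933)) = 1/(-8/(-6881910)) = 1/(-8*(-1/6881910)) = 1/(4/3440955) = 3440955/4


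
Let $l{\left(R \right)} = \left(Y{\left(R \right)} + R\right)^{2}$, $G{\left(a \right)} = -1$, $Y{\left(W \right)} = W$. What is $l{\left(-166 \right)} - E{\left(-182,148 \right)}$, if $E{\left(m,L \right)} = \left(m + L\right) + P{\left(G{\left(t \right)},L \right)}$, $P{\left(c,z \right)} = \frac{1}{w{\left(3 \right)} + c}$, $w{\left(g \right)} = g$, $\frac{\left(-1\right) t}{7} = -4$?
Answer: $\frac{220515}{2} \approx 1.1026 \cdot 10^{5}$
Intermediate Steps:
$t = 28$ ($t = \left(-7\right) \left(-4\right) = 28$)
$l{\left(R \right)} = 4 R^{2}$ ($l{\left(R \right)} = \left(R + R\right)^{2} = \left(2 R\right)^{2} = 4 R^{2}$)
$P{\left(c,z \right)} = \frac{1}{3 + c}$
$E{\left(m,L \right)} = \frac{1}{2} + L + m$ ($E{\left(m,L \right)} = \left(m + L\right) + \frac{1}{3 - 1} = \left(L + m\right) + \frac{1}{2} = \frac{1}{2} + L + m$)
$l{\left(-166 \right)} - E{\left(-182,148 \right)} = 4 \left(-166\right)^{2} - \left(\frac{1}{2} + 148 - 182\right) = 4 \cdot 27556 - - \frac{67}{2} = 110224 + \frac{67}{2} = \frac{220515}{2}$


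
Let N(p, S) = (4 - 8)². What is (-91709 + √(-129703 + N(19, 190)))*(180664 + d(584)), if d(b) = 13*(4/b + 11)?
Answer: -2420919050015/146 + 26397835*I*√129687/146 ≈ -1.6582e+10 + 6.5112e+7*I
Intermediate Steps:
N(p, S) = 16 (N(p, S) = (-4)² = 16)
d(b) = 143 + 52/b (d(b) = 13*(11 + 4/b) = 143 + 52/b)
(-91709 + √(-129703 + N(19, 190)))*(180664 + d(584)) = (-91709 + √(-129703 + 16))*(180664 + (143 + 52/584)) = (-91709 + √(-129687))*(180664 + (143 + 52*(1/584))) = (-91709 + I*√129687)*(180664 + (143 + 13/146)) = (-91709 + I*√129687)*(180664 + 20891/146) = (-91709 + I*√129687)*(26397835/146) = -2420919050015/146 + 26397835*I*√129687/146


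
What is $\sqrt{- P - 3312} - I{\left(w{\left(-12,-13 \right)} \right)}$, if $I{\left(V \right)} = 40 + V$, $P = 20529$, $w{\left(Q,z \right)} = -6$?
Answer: $-34 + 3 i \sqrt{2649} \approx -34.0 + 154.41 i$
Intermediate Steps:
$\sqrt{- P - 3312} - I{\left(w{\left(-12,-13 \right)} \right)} = \sqrt{\left(-1\right) 20529 - 3312} - \left(40 - 6\right) = \sqrt{-20529 - 3312} - 34 = \sqrt{-23841} - 34 = 3 i \sqrt{2649} - 34 = -34 + 3 i \sqrt{2649}$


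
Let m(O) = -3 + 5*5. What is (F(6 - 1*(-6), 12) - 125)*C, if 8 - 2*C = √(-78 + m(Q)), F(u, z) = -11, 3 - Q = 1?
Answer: -544 + 136*I*√14 ≈ -544.0 + 508.87*I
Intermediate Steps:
Q = 2 (Q = 3 - 1*1 = 3 - 1 = 2)
m(O) = 22 (m(O) = -3 + 25 = 22)
C = 4 - I*√14 (C = 4 - √(-78 + 22)/2 = 4 - I*√14 ≈ 4.0 - 3.7417*I)
(F(6 - 1*(-6), 12) - 125)*C = (-11 - 125)*(4 - I*√14) = -136*(4 - I*√14) = -544 + 136*I*√14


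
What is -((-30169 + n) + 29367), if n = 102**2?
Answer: -9602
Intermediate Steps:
n = 10404
-((-30169 + n) + 29367) = -((-30169 + 10404) + 29367) = -(-19765 + 29367) = -1*9602 = -9602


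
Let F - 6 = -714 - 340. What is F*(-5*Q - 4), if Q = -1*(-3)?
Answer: 19912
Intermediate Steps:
Q = 3
F = -1048 (F = 6 + (-714 - 340) = 6 - 1054 = -1048)
F*(-5*Q - 4) = -1048*(-5*3 - 4) = -1048*(-15 - 4) = -1048*(-19) = 19912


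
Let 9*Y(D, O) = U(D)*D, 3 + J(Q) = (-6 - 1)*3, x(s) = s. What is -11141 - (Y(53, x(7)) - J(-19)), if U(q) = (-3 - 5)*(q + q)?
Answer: -55541/9 ≈ -6171.2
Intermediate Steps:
U(q) = -16*q
J(Q) = -24 (J(Q) = -3 + (-6 - 1)*3 = -3 - 7*3 = -3 - 21 = -24)
Y(D, O) = -16*D²/9 (Y(D, O) = ((-16*D)*D)/9 = (-16*D²)/9 = -16*D²/9)
-11141 - (Y(53, x(7)) - J(-19)) = -11141 - (-16/9*53² - 1*(-24)) = -11141 - (-16/9*2809 + 24) = -11141 - (-44944/9 + 24) = -11141 - 1*(-44728/9) = -11141 + 44728/9 = -55541/9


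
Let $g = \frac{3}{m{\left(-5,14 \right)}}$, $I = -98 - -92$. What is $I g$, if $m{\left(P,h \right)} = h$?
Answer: $- \frac{9}{7} \approx -1.2857$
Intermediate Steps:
$I = -6$ ($I = -98 + 92 = -6$)
$g = \frac{3}{14} \approx 0.21429$
$I g = \left(-6\right) \frac{3}{14} = - \frac{9}{7}$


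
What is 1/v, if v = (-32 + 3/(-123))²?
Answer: 1681/1723969 ≈ 0.00097508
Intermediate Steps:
v = 1723969/1681 (v = (-32 + 3*(-1/123))² = (-32 - 1/41)² = (-1313/41)² = 1723969/1681 ≈ 1025.6)
1/v = 1/(1723969/1681) = 1681/1723969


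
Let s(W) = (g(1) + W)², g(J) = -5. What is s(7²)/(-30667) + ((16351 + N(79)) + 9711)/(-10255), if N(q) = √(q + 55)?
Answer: -16716266/6418165 - √134/10255 ≈ -2.6057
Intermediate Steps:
N(q) = √(55 + q)
s(W) = (-5 + W)²
s(7²)/(-30667) + ((16351 + N(79)) + 9711)/(-10255) = (-5 + 7²)²/(-30667) + ((16351 + √(55 + 79)) + 9711)/(-10255) = (-5 + 49)²*(-1/30667) + ((16351 + √134) + 9711)*(-1/10255) = 44²*(-1/30667) + (26062 + √134)*(-1/10255) = 1936*(-1/30667) + (-26062/10255 - √134/10255) = -1936/30667 + (-26062/10255 - √134/10255) = -16716266/6418165 - √134/10255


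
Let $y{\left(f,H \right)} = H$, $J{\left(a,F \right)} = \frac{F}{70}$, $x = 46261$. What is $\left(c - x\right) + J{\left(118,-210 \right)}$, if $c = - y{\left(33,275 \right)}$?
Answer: $-46539$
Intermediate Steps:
$J{\left(a,F \right)} = \frac{F}{70}$ ($J{\left(a,F \right)} = F \frac{1}{70} = \frac{F}{70}$)
$c = -275$ ($c = \left(-1\right) 275 = -275$)
$\left(c - x\right) + J{\left(118,-210 \right)} = \left(-275 - 46261\right) + \frac{1}{70} \left(-210\right) = \left(-275 - 46261\right) - 3 = -46536 - 3 = -46539$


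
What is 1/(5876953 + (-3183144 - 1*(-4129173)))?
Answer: 1/6822982 ≈ 1.4656e-7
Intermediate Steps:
1/(5876953 + (-3183144 - 1*(-4129173))) = 1/(5876953 + (-3183144 + 4129173)) = 1/(5876953 + 946029) = 1/6822982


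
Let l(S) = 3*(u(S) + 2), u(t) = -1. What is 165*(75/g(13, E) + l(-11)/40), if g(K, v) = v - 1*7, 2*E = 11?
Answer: -65901/8 ≈ -8237.6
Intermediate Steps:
E = 11/2 (E = (½)*11 = 11/2 ≈ 5.5000)
l(S) = 3 (l(S) = 3*(-1 + 2) = 3*1 = 3)
g(K, v) = -7 + v (g(K, v) = v - 7 = -7 + v)
165*(75/g(13, E) + l(-11)/40) = 165*(75/(-7 + 11/2) + 3/40) = 165*(75/(-3/2) + 3*(1/40)) = 165*(75*(-⅔) + 3/40) = 165*(-50 + 3/40) = 165*(-1997/40) = -65901/8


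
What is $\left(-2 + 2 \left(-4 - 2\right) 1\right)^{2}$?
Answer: $196$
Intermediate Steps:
$\left(-2 + 2 \left(-4 - 2\right) 1\right)^{2} = \left(-2 + 2 \left(-6\right) 1\right)^{2} = \left(-2 - 12\right)^{2} = \left(-14\right)^{2} = 196$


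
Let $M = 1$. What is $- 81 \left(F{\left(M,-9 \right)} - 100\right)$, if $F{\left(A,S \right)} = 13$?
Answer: $7047$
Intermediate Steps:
$- 81 \left(F{\left(M,-9 \right)} - 100\right) = - 81 \left(13 - 100\right) = \left(-81\right) \left(-87\right) = 7047$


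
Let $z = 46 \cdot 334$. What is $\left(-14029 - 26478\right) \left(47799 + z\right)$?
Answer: $-2558543641$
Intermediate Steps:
$z = 15364$
$\left(-14029 - 26478\right) \left(47799 + z\right) = \left(-14029 - 26478\right) \left(47799 + 15364\right) = \left(-40507\right) 63163 = -2558543641$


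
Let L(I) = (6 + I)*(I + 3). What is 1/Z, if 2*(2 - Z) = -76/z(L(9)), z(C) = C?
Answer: 90/199 ≈ 0.45226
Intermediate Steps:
L(I) = (3 + I)*(6 + I) (L(I) = (6 + I)*(3 + I) = (3 + I)*(6 + I))
Z = 199/90 (Z = 2 - (-38)/(18 + 9**2 + 9*9) = 2 - (-38)/(18 + 81 + 81) = 2 - (-38)/180 = 2 - 1/2*(-19/45) = 2 + 19/90 = 199/90 ≈ 2.2111)
1/Z = 1/(199/90) = 90/199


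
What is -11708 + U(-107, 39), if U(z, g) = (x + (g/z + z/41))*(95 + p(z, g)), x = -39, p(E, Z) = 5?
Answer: -69777096/4387 ≈ -15905.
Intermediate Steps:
U(z, g) = -3900 + 100*z/41 + 100*g/z (U(z, g) = (-39 + (g/z + z/41))*(95 + 5) = (-39 + (g/z + z*(1/41)))*100 = (-39 + (g/z + z/41))*100 = (-39 + (z/41 + g/z))*100 = (-39 + z/41 + g/z)*100 = -3900 + 100*z/41 + 100*g/z)
-11708 + U(-107, 39) = -11708 + (-3900 + (100/41)*(-107) + 100*39/(-107)) = -11708 + (-3900 - 10700/41 + 100*39*(-1/107)) = -11708 + (-3900 - 10700/41 - 3900/107) = -11708 - 18414100/4387 = -69777096/4387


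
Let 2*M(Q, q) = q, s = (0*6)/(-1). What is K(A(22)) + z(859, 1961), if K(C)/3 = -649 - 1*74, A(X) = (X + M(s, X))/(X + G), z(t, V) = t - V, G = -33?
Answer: -3271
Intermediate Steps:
s = 0 (s = 0*(-1) = 0)
M(Q, q) = q/2
A(X) = 3*X/(2*(-33 + X)) (A(X) = (X + X/2)/(X - 33) = (3*X/2)/(-33 + X) = 3*X/(2*(-33 + X)))
K(C) = -2169 (K(C) = 3*(-649 - 1*74) = 3*(-649 - 74) = 3*(-723) = -2169)
K(A(22)) + z(859, 1961) = -2169 + (859 - 1*1961) = -2169 + (859 - 1961) = -2169 - 1102 = -3271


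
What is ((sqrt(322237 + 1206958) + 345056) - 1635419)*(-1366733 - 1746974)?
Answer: 4017812305641 - 3113707*sqrt(1529195) ≈ 4.0140e+12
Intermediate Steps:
((sqrt(322237 + 1206958) + 345056) - 1635419)*(-1366733 - 1746974) = ((sqrt(1529195) + 345056) - 1635419)*(-3113707) = ((345056 + sqrt(1529195)) - 1635419)*(-3113707) = (-1290363 + sqrt(1529195))*(-3113707) = 4017812305641 - 3113707*sqrt(1529195)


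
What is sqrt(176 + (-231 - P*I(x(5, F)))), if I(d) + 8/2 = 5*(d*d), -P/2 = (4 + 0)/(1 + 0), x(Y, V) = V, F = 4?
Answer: sqrt(553) ≈ 23.516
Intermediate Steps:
P = -8 (P = -2*(4 + 0)/(1 + 0) = -8/1 = -8 ≈ -8.0000)
I(d) = -4 + 5*d**2 (I(d) = -4 + 5*(d*d) = -4 + 5*d**2)
sqrt(176 + (-231 - P*I(x(5, F)))) = sqrt(176 + (-231 - (-8)*(-4 + 5*4**2))) = sqrt(176 + (-231 - (-8)*(-4 + 5*16))) = sqrt(176 + (-231 - (-8)*(-4 + 80))) = sqrt(176 + (-231 - (-8)*76)) = sqrt(176 + (-231 - 1*(-608))) = sqrt(176 + (-231 + 608)) = sqrt(176 + 377) = sqrt(553)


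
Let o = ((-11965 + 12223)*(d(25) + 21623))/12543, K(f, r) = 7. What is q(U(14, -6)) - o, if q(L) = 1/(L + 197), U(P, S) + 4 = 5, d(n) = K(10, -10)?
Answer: -368311459/827838 ≈ -444.91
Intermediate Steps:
d(n) = 7
U(P, S) = 1 (U(P, S) = -4 + 5 = 1)
q(L) = 1/(197 + L)
o = 1860180/4181 (o = ((-11965 + 12223)*(7 + 21623))/12543 = (258*21630)*(1/12543) = 5580540*(1/12543) = 1860180/4181 ≈ 444.91)
q(U(14, -6)) - o = 1/(197 + 1) - 1*1860180/4181 = 1/198 - 1860180/4181 = -368311459/827838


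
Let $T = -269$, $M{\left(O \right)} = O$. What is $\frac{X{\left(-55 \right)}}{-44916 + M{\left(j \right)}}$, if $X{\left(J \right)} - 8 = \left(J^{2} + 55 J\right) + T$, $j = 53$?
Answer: $\frac{9}{1547} \approx 0.0058177$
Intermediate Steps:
$X{\left(J \right)} = -261 + J^{2} + 55 J$ ($X{\left(J \right)} = 8 - \left(269 - J^{2} - 55 J\right) = 8 + \left(-269 + J^{2} + 55 J\right) = -261 + J^{2} + 55 J$)
$\frac{X{\left(-55 \right)}}{-44916 + M{\left(j \right)}} = \frac{-261 + \left(-55\right)^{2} + 55 \left(-55\right)}{-44916 + 53} = \frac{-261 + 3025 - 3025}{-44863} = \left(-261\right) \left(- \frac{1}{44863}\right) = \frac{9}{1547}$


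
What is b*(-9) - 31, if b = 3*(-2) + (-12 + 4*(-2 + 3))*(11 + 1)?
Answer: 887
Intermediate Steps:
b = -102 (b = -6 + (-12 + 4*1)*12 = -6 + (-12 + 4)*12 = -6 - 8*12 = -6 - 96 = -102)
b*(-9) - 31 = -102*(-9) - 31 = 918 - 31 = 887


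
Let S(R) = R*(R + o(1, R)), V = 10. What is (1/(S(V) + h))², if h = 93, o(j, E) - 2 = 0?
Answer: 1/45369 ≈ 2.2041e-5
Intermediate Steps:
o(j, E) = 2 (o(j, E) = 2 + 0 = 2)
S(R) = R*(2 + R) (S(R) = R*(R + 2) = R*(2 + R))
(1/(S(V) + h))² = (1/(10*(2 + 10) + 93))² = (1/(10*12 + 93))² = (1/(120 + 93))² = (1/213)² = 1/45369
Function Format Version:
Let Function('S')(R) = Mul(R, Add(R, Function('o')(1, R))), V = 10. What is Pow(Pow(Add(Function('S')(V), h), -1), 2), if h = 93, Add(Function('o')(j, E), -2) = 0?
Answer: Rational(1, 45369) ≈ 2.2041e-5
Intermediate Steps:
Function('o')(j, E) = 2 (Function('o')(j, E) = Add(2, 0) = 2)
Function('S')(R) = Mul(R, Add(2, R)) (Function('S')(R) = Mul(R, Add(R, 2)) = Mul(R, Add(2, R)))
Pow(Pow(Add(Function('S')(V), h), -1), 2) = Pow(Pow(Add(Mul(10, Add(2, 10)), 93), -1), 2) = Pow(Pow(Add(Mul(10, 12), 93), -1), 2) = Pow(Pow(Add(120, 93), -1), 2) = Pow(Pow(213, -1), 2) = Pow(Rational(1, 213), 2) = Rational(1, 45369)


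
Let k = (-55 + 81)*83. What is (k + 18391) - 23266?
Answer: -2717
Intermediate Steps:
k = 2158 (k = 26*83 = 2158)
(k + 18391) - 23266 = (2158 + 18391) - 23266 = 20549 - 23266 = -2717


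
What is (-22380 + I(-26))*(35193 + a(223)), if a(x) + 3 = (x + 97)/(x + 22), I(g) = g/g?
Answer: -5512823678/7 ≈ -7.8755e+8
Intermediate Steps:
I(g) = 1
a(x) = -3 + (97 + x)/(22 + x) (a(x) = -3 + (x + 97)/(x + 22) = -3 + (97 + x)/(22 + x))
(-22380 + I(-26))*(35193 + a(223)) = (-22380 + 1)*(35193 + (31 - 2*223)/(22 + 223)) = -22379*(35193 + (31 - 446)/245) = -22379*(35193 + (1/245)*(-415)) = -22379*(35193 - 83/49) = -22379*1724374/49 = -5512823678/7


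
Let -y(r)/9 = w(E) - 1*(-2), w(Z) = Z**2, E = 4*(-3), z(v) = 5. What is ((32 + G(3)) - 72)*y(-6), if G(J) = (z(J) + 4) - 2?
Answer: 43362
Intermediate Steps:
E = -12
G(J) = 7 (G(J) = (5 + 4) - 2 = 9 - 2 = 7)
y(r) = -1314 (y(r) = -9*((-12)**2 - 1*(-2)) = -9*(144 + 2) = -9*146 = -1314)
((32 + G(3)) - 72)*y(-6) = ((32 + 7) - 72)*(-1314) = (39 - 72)*(-1314) = -33*(-1314) = 43362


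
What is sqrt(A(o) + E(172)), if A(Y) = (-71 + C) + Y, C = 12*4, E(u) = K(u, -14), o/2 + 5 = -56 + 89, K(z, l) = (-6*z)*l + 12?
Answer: sqrt(14493) ≈ 120.39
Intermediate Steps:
K(z, l) = 12 - 6*l*z (K(z, l) = -6*l*z + 12 = 12 - 6*l*z)
o = 56 (o = -10 + 2*(-56 + 89) = -10 + 2*33 = -10 + 66 = 56)
E(u) = 12 + 84*u (E(u) = 12 - 6*(-14)*u = 12 + 84*u)
C = 48
A(Y) = -23 + Y (A(Y) = (-71 + 48) + Y = -23 + Y)
sqrt(A(o) + E(172)) = sqrt((-23 + 56) + (12 + 84*172)) = sqrt(33 + (12 + 14448)) = sqrt(33 + 14460) = sqrt(14493)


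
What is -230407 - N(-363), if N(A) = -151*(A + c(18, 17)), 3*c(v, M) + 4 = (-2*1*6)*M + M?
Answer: -884501/3 ≈ -2.9483e+5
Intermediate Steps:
c(v, M) = -4/3 - 11*M/3 (c(v, M) = -4/3 + ((-2*1*6)*M + M)/3 = -4/3 + ((-2*6)*M + M)/3 = -4/3 + (-12*M + M)/3 = -4/3 + (-11*M)/3 = -4/3 - 11*M/3)
N(A) = 28841/3 - 151*A (N(A) = -151*(A + (-4/3 - 11/3*17)) = -151*(A + (-4/3 - 187/3)) = -151*(A - 191/3) = -151*(-191/3 + A) = 28841/3 - 151*A)
-230407 - N(-363) = -230407 - (28841/3 - 151*(-363)) = -230407 - (28841/3 + 54813) = -230407 - 1*193280/3 = -230407 - 193280/3 = -884501/3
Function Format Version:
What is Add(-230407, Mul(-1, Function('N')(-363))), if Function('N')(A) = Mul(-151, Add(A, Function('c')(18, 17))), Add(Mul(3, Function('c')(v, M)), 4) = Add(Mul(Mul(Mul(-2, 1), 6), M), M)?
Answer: Rational(-884501, 3) ≈ -2.9483e+5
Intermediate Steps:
Function('c')(v, M) = Add(Rational(-4, 3), Mul(Rational(-11, 3), M)) (Function('c')(v, M) = Add(Rational(-4, 3), Mul(Rational(1, 3), Add(Mul(Mul(Mul(-2, 1), 6), M), M))) = Add(Rational(-4, 3), Mul(Rational(1, 3), Add(Mul(Mul(-2, 6), M), M))) = Add(Rational(-4, 3), Mul(Rational(1, 3), Add(Mul(-12, M), M))) = Add(Rational(-4, 3), Mul(Rational(1, 3), Mul(-11, M))) = Add(Rational(-4, 3), Mul(Rational(-11, 3), M)))
Function('N')(A) = Add(Rational(28841, 3), Mul(-151, A)) (Function('N')(A) = Mul(-151, Add(A, Add(Rational(-4, 3), Mul(Rational(-11, 3), 17)))) = Mul(-151, Add(A, Add(Rational(-4, 3), Rational(-187, 3)))) = Mul(-151, Add(A, Rational(-191, 3))) = Mul(-151, Add(Rational(-191, 3), A)) = Add(Rational(28841, 3), Mul(-151, A)))
Add(-230407, Mul(-1, Function('N')(-363))) = Add(-230407, Mul(-1, Add(Rational(28841, 3), Mul(-151, -363)))) = Add(-230407, Mul(-1, Add(Rational(28841, 3), 54813))) = Add(-230407, Mul(-1, Rational(193280, 3))) = Add(-230407, Rational(-193280, 3)) = Rational(-884501, 3)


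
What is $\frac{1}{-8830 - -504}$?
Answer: $- \frac{1}{8326} \approx -0.00012011$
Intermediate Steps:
$\frac{1}{-8830 - -504} = \frac{1}{-8830 + 504} = \frac{1}{-8326} = - \frac{1}{8326}$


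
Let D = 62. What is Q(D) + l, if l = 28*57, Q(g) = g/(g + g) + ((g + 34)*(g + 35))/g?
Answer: 108295/62 ≈ 1746.7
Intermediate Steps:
Q(g) = 1/2 + (34 + g)*(35 + g)/g (Q(g) = g/((2*g)) + ((34 + g)*(35 + g))/g = g*(1/(2*g)) + (34 + g)*(35 + g)/g = 1/2 + (34 + g)*(35 + g)/g)
l = 1596
Q(D) + l = (139/2 + 62 + 1190/62) + 1596 = (139/2 + 62 + 1190*(1/62)) + 1596 = (139/2 + 62 + 595/31) + 1596 = 9343/62 + 1596 = 108295/62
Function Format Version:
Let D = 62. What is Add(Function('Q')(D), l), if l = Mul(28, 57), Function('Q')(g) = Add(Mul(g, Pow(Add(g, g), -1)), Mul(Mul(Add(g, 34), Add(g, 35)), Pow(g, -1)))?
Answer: Rational(108295, 62) ≈ 1746.7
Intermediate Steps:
Function('Q')(g) = Add(Rational(1, 2), Mul(Pow(g, -1), Add(34, g), Add(35, g))) (Function('Q')(g) = Add(Mul(g, Pow(Mul(2, g), -1)), Mul(Mul(Add(34, g), Add(35, g)), Pow(g, -1))) = Add(Mul(g, Mul(Rational(1, 2), Pow(g, -1))), Mul(Pow(g, -1), Add(34, g), Add(35, g))) = Add(Rational(1, 2), Mul(Pow(g, -1), Add(34, g), Add(35, g))))
l = 1596
Add(Function('Q')(D), l) = Add(Add(Rational(139, 2), 62, Mul(1190, Pow(62, -1))), 1596) = Add(Add(Rational(139, 2), 62, Mul(1190, Rational(1, 62))), 1596) = Add(Add(Rational(139, 2), 62, Rational(595, 31)), 1596) = Add(Rational(9343, 62), 1596) = Rational(108295, 62)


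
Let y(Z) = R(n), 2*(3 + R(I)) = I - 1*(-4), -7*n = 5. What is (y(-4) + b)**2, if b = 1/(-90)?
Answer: 185761/99225 ≈ 1.8721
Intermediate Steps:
n = -5/7 (n = -1/7*5 = -5/7 ≈ -0.71429)
R(I) = -1 + I/2 (R(I) = -3 + (I - 1*(-4))/2 = -3 + (I + 4)/2 = -3 + (4 + I)/2 = -3 + (2 + I/2) = -1 + I/2)
y(Z) = -19/14 (y(Z) = -1 + (1/2)*(-5/7) = -1 - 5/14 = -19/14)
b = -1/90 ≈ -0.011111
(y(-4) + b)**2 = (-19/14 - 1/90)**2 = (-431/315)**2 = 185761/99225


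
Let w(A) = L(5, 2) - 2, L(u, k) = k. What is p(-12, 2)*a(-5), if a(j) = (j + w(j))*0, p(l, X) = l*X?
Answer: 0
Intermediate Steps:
p(l, X) = X*l
w(A) = 0 (w(A) = 2 - 2 = 0)
a(j) = 0 (a(j) = (j + 0)*0 = j*0 = 0)
p(-12, 2)*a(-5) = (2*(-12))*0 = -24*0 = 0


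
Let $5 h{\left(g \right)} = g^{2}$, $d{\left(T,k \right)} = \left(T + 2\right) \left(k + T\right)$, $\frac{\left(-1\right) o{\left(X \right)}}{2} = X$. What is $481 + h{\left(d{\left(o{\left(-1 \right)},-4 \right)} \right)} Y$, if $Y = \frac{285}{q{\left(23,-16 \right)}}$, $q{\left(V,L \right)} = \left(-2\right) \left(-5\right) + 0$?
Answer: $\frac{4229}{5} \approx 845.8$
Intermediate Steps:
$o{\left(X \right)} = - 2 X$
$q{\left(V,L \right)} = 10$ ($q{\left(V,L \right)} = 10 + 0 = 10$)
$d{\left(T,k \right)} = \left(2 + T\right) \left(T + k\right)$
$Y = \frac{57}{2}$ ($Y = \frac{285}{10} = 285 \cdot \frac{1}{10} = \frac{57}{2} \approx 28.5$)
$h{\left(g \right)} = \frac{g^{2}}{5}$
$481 + h{\left(d{\left(o{\left(-1 \right)},-4 \right)} \right)} Y = 481 + \frac{\left(\left(\left(-2\right) \left(-1\right)\right)^{2} + 2 \left(\left(-2\right) \left(-1\right)\right) + 2 \left(-4\right) + \left(-2\right) \left(-1\right) \left(-4\right)\right)^{2}}{5} \cdot \frac{57}{2} = 481 + \frac{\left(2^{2} + 2 \cdot 2 - 8 + 2 \left(-4\right)\right)^{2}}{5} \cdot \frac{57}{2} = 481 + \frac{\left(4 + 4 - 8 - 8\right)^{2}}{5} \cdot \frac{57}{2} = 481 + \frac{\left(-8\right)^{2}}{5} \cdot \frac{57}{2} = 481 + \frac{1}{5} \cdot 64 \cdot \frac{57}{2} = 481 + \frac{64}{5} \cdot \frac{57}{2} = 481 + \frac{1824}{5} = \frac{4229}{5}$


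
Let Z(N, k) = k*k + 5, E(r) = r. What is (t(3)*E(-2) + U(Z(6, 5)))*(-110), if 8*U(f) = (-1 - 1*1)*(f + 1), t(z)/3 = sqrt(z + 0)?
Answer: 1705/2 + 660*sqrt(3) ≈ 1995.7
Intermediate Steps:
t(z) = 3*sqrt(z) (t(z) = 3*sqrt(z + 0) = 3*sqrt(z))
Z(N, k) = 5 + k**2 (Z(N, k) = k**2 + 5 = 5 + k**2)
U(f) = -1/4 - f/4 (U(f) = ((-1 - 1*1)*(f + 1))/8 = ((-1 - 1)*(1 + f))/8 = (-2*(1 + f))/8 = (-2 - 2*f)/8 = -1/4 - f/4)
(t(3)*E(-2) + U(Z(6, 5)))*(-110) = ((3*sqrt(3))*(-2) + (-1/4 - (5 + 5**2)/4))*(-110) = (-6*sqrt(3) + (-1/4 - (5 + 25)/4))*(-110) = (-6*sqrt(3) + (-1/4 - 1/4*30))*(-110) = (-6*sqrt(3) + (-1/4 - 15/2))*(-110) = (-6*sqrt(3) - 31/4)*(-110) = (-31/4 - 6*sqrt(3))*(-110) = 1705/2 + 660*sqrt(3)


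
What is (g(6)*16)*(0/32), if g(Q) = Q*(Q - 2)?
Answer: 0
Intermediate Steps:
g(Q) = Q*(-2 + Q)
(g(6)*16)*(0/32) = ((6*(-2 + 6))*16)*(0/32) = ((6*4)*16)*(0*(1/32)) = (24*16)*0 = 384*0 = 0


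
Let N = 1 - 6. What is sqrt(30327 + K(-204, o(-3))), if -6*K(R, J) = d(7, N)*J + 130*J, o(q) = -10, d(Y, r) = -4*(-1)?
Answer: sqrt(274953)/3 ≈ 174.79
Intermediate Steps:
N = -5
d(Y, r) = 4
K(R, J) = -67*J/3 (K(R, J) = -(4*J + 130*J)/6 = -67*J/3)
sqrt(30327 + K(-204, o(-3))) = sqrt(30327 - 67/3*(-10)) = sqrt(30327 + 670/3) = sqrt(91651/3) = sqrt(274953)/3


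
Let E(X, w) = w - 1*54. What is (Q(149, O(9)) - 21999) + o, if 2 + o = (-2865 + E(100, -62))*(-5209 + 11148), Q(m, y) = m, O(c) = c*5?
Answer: -17726011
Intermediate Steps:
O(c) = 5*c
E(X, w) = -54 + w (E(X, w) = w - 54 = -54 + w)
o = -17704161 (o = -2 + (-2865 + (-54 - 62))*(-5209 + 11148) = -2 + (-2865 - 116)*5939 = -2 - 2981*5939 = -2 - 17704159 = -17704161)
(Q(149, O(9)) - 21999) + o = (149 - 21999) - 17704161 = -21850 - 17704161 = -17726011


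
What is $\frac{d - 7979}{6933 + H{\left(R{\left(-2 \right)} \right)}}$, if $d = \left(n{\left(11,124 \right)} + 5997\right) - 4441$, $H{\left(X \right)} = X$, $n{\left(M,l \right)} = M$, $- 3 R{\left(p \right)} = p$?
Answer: $- \frac{19236}{20801} \approx -0.92476$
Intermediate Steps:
$R{\left(p \right)} = - \frac{p}{3}$
$d = 1567$ ($d = \left(11 + 5997\right) - 4441 = 6008 - 4441 = 1567$)
$\frac{d - 7979}{6933 + H{\left(R{\left(-2 \right)} \right)}} = \frac{1567 - 7979}{6933 - - \frac{2}{3}} = - \frac{6412}{6933 + \frac{2}{3}} = - \frac{6412}{\frac{20801}{3}} = \left(-6412\right) \frac{3}{20801} = - \frac{19236}{20801}$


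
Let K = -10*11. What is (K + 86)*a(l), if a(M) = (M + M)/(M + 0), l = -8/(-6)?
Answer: -48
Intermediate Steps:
l = 4/3 (l = -8*(-⅙) = 4/3 ≈ 1.3333)
a(M) = 2 (a(M) = (2*M)/M = 2)
K = -110
(K + 86)*a(l) = (-110 + 86)*2 = -24*2 = -48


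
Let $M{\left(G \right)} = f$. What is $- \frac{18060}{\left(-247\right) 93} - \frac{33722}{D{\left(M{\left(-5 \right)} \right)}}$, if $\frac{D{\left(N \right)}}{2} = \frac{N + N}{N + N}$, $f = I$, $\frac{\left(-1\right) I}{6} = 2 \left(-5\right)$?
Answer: $- \frac{129098657}{7657} \approx -16860.0$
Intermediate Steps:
$I = 60$ ($I = - 6 \cdot 2 \left(-5\right) = \left(-6\right) \left(-10\right) = 60$)
$f = 60$
$M{\left(G \right)} = 60$
$D{\left(N \right)} = 2$ ($D{\left(N \right)} = 2 \frac{N + N}{N + N} = 2 \frac{2 N}{2 N} = 2 \cdot 2 N \frac{1}{2 N} = 2 \cdot 1 = 2$)
$- \frac{18060}{\left(-247\right) 93} - \frac{33722}{D{\left(M{\left(-5 \right)} \right)}} = - \frac{18060}{\left(-247\right) 93} - \frac{33722}{2} = - \frac{18060}{-22971} - 16861 = \left(-18060\right) \left(- \frac{1}{22971}\right) - 16861 = \frac{6020}{7657} - 16861 = - \frac{129098657}{7657}$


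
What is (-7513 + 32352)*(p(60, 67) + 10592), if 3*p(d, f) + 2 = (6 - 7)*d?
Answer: 787744046/3 ≈ 2.6258e+8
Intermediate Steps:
p(d, f) = -⅔ - d/3 (p(d, f) = -⅔ + ((6 - 7)*d)/3 = -⅔ + (-d)/3 = -⅔ - d/3)
(-7513 + 32352)*(p(60, 67) + 10592) = (-7513 + 32352)*((-⅔ - ⅓*60) + 10592) = 24839*((-⅔ - 20) + 10592) = 24839*(-62/3 + 10592) = 24839*(31714/3) = 787744046/3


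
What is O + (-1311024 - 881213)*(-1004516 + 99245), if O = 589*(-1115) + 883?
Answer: 1984567925375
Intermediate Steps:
O = -655852 (O = -656735 + 883 = -655852)
O + (-1311024 - 881213)*(-1004516 + 99245) = -655852 + (-1311024 - 881213)*(-1004516 + 99245) = -655852 - 2192237*(-905271) = -655852 + 1984568581227 = 1984567925375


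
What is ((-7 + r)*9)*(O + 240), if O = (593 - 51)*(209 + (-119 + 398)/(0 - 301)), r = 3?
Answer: -1224637200/301 ≈ -4.0686e+6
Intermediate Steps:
O = 33945460/301 (O = 542*(209 + 279/(-301)) = 542*(209 + 279*(-1/301)) = 542*(209 - 279/301) = 542*(62630/301) = 33945460/301 ≈ 1.1278e+5)
((-7 + r)*9)*(O + 240) = ((-7 + 3)*9)*(33945460/301 + 240) = -4*9*(34017700/301) = -36*34017700/301 = -1224637200/301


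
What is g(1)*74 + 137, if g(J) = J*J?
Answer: 211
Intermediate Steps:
g(J) = J²
g(1)*74 + 137 = 1²*74 + 137 = 1*74 + 137 = 74 + 137 = 211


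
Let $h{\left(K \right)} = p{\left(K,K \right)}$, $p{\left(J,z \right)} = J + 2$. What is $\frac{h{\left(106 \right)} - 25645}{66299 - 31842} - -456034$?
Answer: $\frac{15713538001}{34457} \approx 4.5603 \cdot 10^{5}$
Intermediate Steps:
$p{\left(J,z \right)} = 2 + J$
$h{\left(K \right)} = 2 + K$
$\frac{h{\left(106 \right)} - 25645}{66299 - 31842} - -456034 = \frac{\left(2 + 106\right) - 25645}{66299 - 31842} - -456034 = \frac{108 - 25645}{34457} + 456034 = \left(-25537\right) \frac{1}{34457} + 456034 = - \frac{25537}{34457} + 456034 = \frac{15713538001}{34457}$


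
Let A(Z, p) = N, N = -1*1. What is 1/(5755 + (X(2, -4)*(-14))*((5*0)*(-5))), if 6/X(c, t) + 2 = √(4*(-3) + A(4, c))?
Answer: 1/5755 ≈ 0.00017376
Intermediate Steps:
N = -1
A(Z, p) = -1
X(c, t) = 6/(-2 + I*√13) (X(c, t) = 6/(-2 + √(4*(-3) - 1)) = 6/(-2 + √(-12 - 1)) = 6/(-2 + √(-13)) = 6/(-2 + I*√13))
1/(5755 + (X(2, -4)*(-14))*((5*0)*(-5))) = 1/(5755 + ((-12/17 - 6*I*√13/17)*(-14))*((5*0)*(-5))) = 1/(5755 + (168/17 + 84*I*√13/17)*(0*(-5))) = 1/(5755 + (168/17 + 84*I*√13/17)*0) = 1/(5755 + 0) = 1/5755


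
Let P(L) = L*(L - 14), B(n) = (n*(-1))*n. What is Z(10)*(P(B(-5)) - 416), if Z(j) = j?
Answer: 5590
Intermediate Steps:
B(n) = -n**2 (B(n) = (-n)*n = -n**2)
P(L) = L*(-14 + L)
Z(10)*(P(B(-5)) - 416) = 10*((-1*(-5)**2)*(-14 - 1*(-5)**2) - 416) = 10*((-1*25)*(-14 - 1*25) - 416) = 10*(-25*(-14 - 25) - 416) = 10*(-25*(-39) - 416) = 10*(975 - 416) = 10*559 = 5590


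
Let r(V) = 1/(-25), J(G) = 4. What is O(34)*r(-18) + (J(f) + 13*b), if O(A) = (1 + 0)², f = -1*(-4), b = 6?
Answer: 2049/25 ≈ 81.960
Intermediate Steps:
f = 4
O(A) = 1 (O(A) = 1² = 1)
r(V) = -1/25
O(34)*r(-18) + (J(f) + 13*b) = 1*(-1/25) + (4 + 13*6) = -1/25 + (4 + 78) = -1/25 + 82 = 2049/25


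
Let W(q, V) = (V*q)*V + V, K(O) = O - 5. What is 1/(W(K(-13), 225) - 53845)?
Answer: -1/964870 ≈ -1.0364e-6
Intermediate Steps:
K(O) = -5 + O
W(q, V) = V + q*V**2 (W(q, V) = q*V**2 + V = V + q*V**2)
1/(W(K(-13), 225) - 53845) = 1/(225*(1 + 225*(-5 - 13)) - 53845) = 1/(225*(1 + 225*(-18)) - 53845) = 1/(225*(1 - 4050) - 53845) = 1/(225*(-4049) - 53845) = 1/(-911025 - 53845) = 1/(-964870) = -1/964870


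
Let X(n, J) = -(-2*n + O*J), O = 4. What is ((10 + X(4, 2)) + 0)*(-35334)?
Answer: -353340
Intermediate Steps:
X(n, J) = -4*J + 2*n (X(n, J) = -(-2*n + 4*J) = -4*J + 2*n)
((10 + X(4, 2)) + 0)*(-35334) = ((10 + (-4*2 + 2*4)) + 0)*(-35334) = ((10 + (-8 + 8)) + 0)*(-35334) = ((10 + 0) + 0)*(-35334) = (10 + 0)*(-35334) = 10*(-35334) = -353340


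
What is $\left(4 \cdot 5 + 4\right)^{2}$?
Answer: $576$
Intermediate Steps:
$\left(4 \cdot 5 + 4\right)^{2} = \left(20 + 4\right)^{2} = 24^{2} = 576$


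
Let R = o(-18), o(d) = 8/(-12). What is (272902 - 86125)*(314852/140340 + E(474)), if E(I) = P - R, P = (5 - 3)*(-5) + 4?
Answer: -6749311413/11695 ≈ -5.7711e+5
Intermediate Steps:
o(d) = -⅔ (o(d) = 8*(-1/12) = -⅔)
P = -6 (P = 2*(-5) + 4 = -10 + 4 = -6)
R = -⅔ ≈ -0.66667
E(I) = -16/3 (E(I) = -6 - 1*(-⅔) = -6 + ⅔ = -16/3)
(272902 - 86125)*(314852/140340 + E(474)) = (272902 - 86125)*(314852/140340 - 16/3) = 186777*(314852*(1/140340) - 16/3) = 186777*(78713/35085 - 16/3) = 186777*(-108407/35085) = -6749311413/11695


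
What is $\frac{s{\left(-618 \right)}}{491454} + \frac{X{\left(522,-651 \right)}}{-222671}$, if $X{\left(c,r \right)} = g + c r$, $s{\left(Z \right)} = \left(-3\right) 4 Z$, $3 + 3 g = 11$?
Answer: $\frac{9369827710}{6079586313} \approx 1.5412$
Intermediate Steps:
$g = \frac{8}{3}$ ($g = -1 + \frac{1}{3} \cdot 11 = -1 + \frac{11}{3} = \frac{8}{3} \approx 2.6667$)
$s{\left(Z \right)} = - 12 Z$
$X{\left(c,r \right)} = \frac{8}{3} + c r$
$\frac{s{\left(-618 \right)}}{491454} + \frac{X{\left(522,-651 \right)}}{-222671} = \frac{\left(-12\right) \left(-618\right)}{491454} + \frac{\frac{8}{3} + 522 \left(-651\right)}{-222671} = 7416 \cdot \frac{1}{491454} + \left(\frac{8}{3} - 339822\right) \left(- \frac{1}{222671}\right) = \frac{412}{27303} - - \frac{1019458}{668013} = \frac{412}{27303} + \frac{1019458}{668013} = \frac{9369827710}{6079586313}$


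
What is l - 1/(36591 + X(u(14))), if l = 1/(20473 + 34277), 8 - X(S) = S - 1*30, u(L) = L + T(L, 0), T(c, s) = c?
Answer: -18149/2003904750 ≈ -9.0568e-6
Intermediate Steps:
u(L) = 2*L (u(L) = L + L = 2*L)
X(S) = 38 - S (X(S) = 8 - (S - 1*30) = 8 - (S - 30) = 8 - (-30 + S) = 8 + (30 - S) = 38 - S)
l = 1/54750 ≈ 1.8265e-5
l - 1/(36591 + X(u(14))) = 1/54750 - 1/(36591 + (38 - 2*14)) = 1/54750 - 1/(36591 + (38 - 1*28)) = 1/54750 - 1/(36591 + (38 - 28)) = 1/54750 - 1/(36591 + 10) = 1/54750 - 1/36601 = -18149/2003904750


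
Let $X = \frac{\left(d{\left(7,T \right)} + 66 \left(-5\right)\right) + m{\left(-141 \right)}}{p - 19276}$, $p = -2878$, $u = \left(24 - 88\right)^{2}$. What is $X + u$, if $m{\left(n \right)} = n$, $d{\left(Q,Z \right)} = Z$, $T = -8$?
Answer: $\frac{90743263}{22154} \approx 4096.0$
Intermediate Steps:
$u = 4096$ ($u = \left(-64\right)^{2} = 4096$)
$X = \frac{479}{22154}$ ($X = \frac{\left(-8 + 66 \left(-5\right)\right) - 141}{-2878 - 19276} = \frac{\left(-8 - 330\right) - 141}{-22154} = \left(-338 - 141\right) \left(- \frac{1}{22154}\right) = \left(-479\right) \left(- \frac{1}{22154}\right) = \frac{479}{22154} \approx 0.021621$)
$X + u = \frac{479}{22154} + 4096 = \frac{90743263}{22154}$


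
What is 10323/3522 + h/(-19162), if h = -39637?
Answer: 2162890/432619 ≈ 4.9995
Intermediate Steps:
10323/3522 + h/(-19162) = 10323/3522 - 39637/(-19162) = 10323*(1/3522) - 39637*(-1/19162) = 3441/1174 + 3049/1474 = 2162890/432619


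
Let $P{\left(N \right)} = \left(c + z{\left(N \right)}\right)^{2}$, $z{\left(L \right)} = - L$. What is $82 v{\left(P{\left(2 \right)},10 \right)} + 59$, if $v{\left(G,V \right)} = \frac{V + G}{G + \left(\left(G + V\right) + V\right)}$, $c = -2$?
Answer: $100$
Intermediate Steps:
$P{\left(N \right)} = \left(-2 - N\right)^{2}$
$v{\left(G,V \right)} = \frac{G + V}{2 G + 2 V}$ ($v{\left(G,V \right)} = \frac{G + V}{G + \left(G + 2 V\right)} = \frac{G + V}{2 G + 2 V}$)
$82 v{\left(P{\left(2 \right)},10 \right)} + 59 = 82 \cdot \frac{1}{2} + 59 = 41 + 59 = 100$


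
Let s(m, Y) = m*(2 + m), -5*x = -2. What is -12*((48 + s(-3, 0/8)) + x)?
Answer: -3084/5 ≈ -616.80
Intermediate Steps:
x = ⅖ (x = -⅕*(-2) = ⅖ ≈ 0.40000)
-12*((48 + s(-3, 0/8)) + x) = -12*((48 - 3*(2 - 3)) + ⅖) = -12*((48 - 3*(-1)) + ⅖) = -12*((48 + 3) + ⅖) = -12*(51 + ⅖) = -12*257/5 = -3084/5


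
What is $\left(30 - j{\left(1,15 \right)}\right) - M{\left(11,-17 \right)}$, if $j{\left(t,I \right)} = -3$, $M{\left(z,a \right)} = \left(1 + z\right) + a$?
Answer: $38$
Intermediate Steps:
$M{\left(z,a \right)} = 1 + a + z$
$\left(30 - j{\left(1,15 \right)}\right) - M{\left(11,-17 \right)} = \left(30 - -3\right) - \left(1 - 17 + 11\right) = \left(30 + 3\right) - -5 = 33 + 5 = 38$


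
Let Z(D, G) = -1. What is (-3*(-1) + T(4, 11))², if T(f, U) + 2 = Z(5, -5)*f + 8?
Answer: 25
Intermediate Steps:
T(f, U) = 6 - f (T(f, U) = -2 + (-f + 8) = -2 + (8 - f) = 6 - f)
(-3*(-1) + T(4, 11))² = (-3*(-1) + (6 - 1*4))² = (3 + (6 - 4))² = (3 + 2)² = 5² = 25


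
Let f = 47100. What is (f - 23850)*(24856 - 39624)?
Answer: -343356000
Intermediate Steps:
(f - 23850)*(24856 - 39624) = (47100 - 23850)*(24856 - 39624) = 23250*(-14768) = -343356000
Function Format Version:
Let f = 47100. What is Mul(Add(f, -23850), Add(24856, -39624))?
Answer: -343356000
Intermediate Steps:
Mul(Add(f, -23850), Add(24856, -39624)) = Mul(Add(47100, -23850), Add(24856, -39624)) = Mul(23250, -14768) = -343356000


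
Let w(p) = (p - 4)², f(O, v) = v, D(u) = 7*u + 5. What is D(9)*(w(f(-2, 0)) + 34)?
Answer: 3400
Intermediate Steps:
D(u) = 5 + 7*u
w(p) = (-4 + p)²
D(9)*(w(f(-2, 0)) + 34) = (5 + 7*9)*((-4 + 0)² + 34) = (5 + 63)*((-4)² + 34) = 68*(16 + 34) = 68*50 = 3400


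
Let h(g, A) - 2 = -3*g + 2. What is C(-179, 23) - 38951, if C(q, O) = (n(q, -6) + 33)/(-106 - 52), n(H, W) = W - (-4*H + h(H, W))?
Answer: -3076514/79 ≈ -38943.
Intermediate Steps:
h(g, A) = 4 - 3*g (h(g, A) = 2 + (-3*g + 2) = 2 + (2 - 3*g) = 4 - 3*g)
n(H, W) = -4 + W + 7*H (n(H, W) = W - (-4*H + (4 - 3*H)) = W - (4 - 7*H) = W + (-4 + 7*H) = -4 + W + 7*H)
C(q, O) = -23/158 - 7*q/158 (C(q, O) = ((-4 - 6 + 7*q) + 33)/(-106 - 52) = ((-10 + 7*q) + 33)/(-158) = (23 + 7*q)*(-1/158) = -23/158 - 7*q/158)
C(-179, 23) - 38951 = (-23/158 - 7/158*(-179)) - 38951 = (-23/158 + 1253/158) - 38951 = 615/79 - 38951 = -3076514/79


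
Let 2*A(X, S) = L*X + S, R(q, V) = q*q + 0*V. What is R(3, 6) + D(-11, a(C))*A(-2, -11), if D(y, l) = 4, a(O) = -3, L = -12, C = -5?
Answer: 35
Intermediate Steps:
R(q, V) = q² (R(q, V) = q² + 0 = q²)
A(X, S) = S/2 - 6*X (A(X, S) = (-12*X + S)/2 = (S - 12*X)/2 = S/2 - 6*X)
R(3, 6) + D(-11, a(C))*A(-2, -11) = 3² + 4*((½)*(-11) - 6*(-2)) = 9 + 4*(-11/2 + 12) = 9 + 4*(13/2) = 9 + 26 = 35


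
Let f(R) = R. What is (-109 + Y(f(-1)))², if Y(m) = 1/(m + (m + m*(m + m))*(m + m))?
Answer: 107584/9 ≈ 11954.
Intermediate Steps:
Y(m) = 1/(m + 2*m*(m + 2*m²)) (Y(m) = 1/(m + (m + m*(2*m))*(2*m)) = 1/(m + (m + 2*m²)*(2*m)) = 1/(m + 2*m*(m + 2*m²)))
(-109 + Y(f(-1)))² = (-109 + 1/((-1)*(1 + 2*(-1) + 4*(-1)²)))² = (-109 - 1/(1 - 2 + 4*1))² = (-109 - 1/(1 - 2 + 4))² = (-109 - 1/3)² = (-109 - 1*⅓)² = (-109 - ⅓)² = (-328/3)² = 107584/9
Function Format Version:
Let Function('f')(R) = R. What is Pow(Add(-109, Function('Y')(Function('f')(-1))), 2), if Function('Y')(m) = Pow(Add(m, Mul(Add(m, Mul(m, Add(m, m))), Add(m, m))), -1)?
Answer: Rational(107584, 9) ≈ 11954.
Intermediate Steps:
Function('Y')(m) = Pow(Add(m, Mul(2, m, Add(m, Mul(2, Pow(m, 2))))), -1) (Function('Y')(m) = Pow(Add(m, Mul(Add(m, Mul(m, Mul(2, m))), Mul(2, m))), -1) = Pow(Add(m, Mul(Add(m, Mul(2, Pow(m, 2))), Mul(2, m))), -1) = Pow(Add(m, Mul(2, m, Add(m, Mul(2, Pow(m, 2))))), -1))
Pow(Add(-109, Function('Y')(Function('f')(-1))), 2) = Pow(Add(-109, Mul(Pow(-1, -1), Pow(Add(1, Mul(2, -1), Mul(4, Pow(-1, 2))), -1))), 2) = Pow(Add(-109, Mul(-1, Pow(Add(1, -2, Mul(4, 1)), -1))), 2) = Pow(Add(-109, Mul(-1, Pow(Add(1, -2, 4), -1))), 2) = Pow(Add(-109, Mul(-1, Pow(3, -1))), 2) = Pow(Add(-109, Mul(-1, Rational(1, 3))), 2) = Pow(Add(-109, Rational(-1, 3)), 2) = Pow(Rational(-328, 3), 2) = Rational(107584, 9)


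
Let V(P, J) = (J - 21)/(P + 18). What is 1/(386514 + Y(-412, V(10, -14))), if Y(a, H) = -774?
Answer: 1/385740 ≈ 2.5924e-6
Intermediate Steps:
V(P, J) = (-21 + J)/(18 + P)
1/(386514 + Y(-412, V(10, -14))) = 1/(386514 - 774) = 1/385740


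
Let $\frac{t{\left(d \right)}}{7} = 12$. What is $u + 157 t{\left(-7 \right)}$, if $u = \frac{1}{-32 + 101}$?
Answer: $\frac{909973}{69} \approx 13188.0$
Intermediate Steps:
$t{\left(d \right)} = 84$ ($t{\left(d \right)} = 7 \cdot 12 = 84$)
$u = \frac{1}{69} \approx 0.014493$
$u + 157 t{\left(-7 \right)} = \frac{1}{69} + 157 \cdot 84 = \frac{1}{69} + 13188 = \frac{909973}{69}$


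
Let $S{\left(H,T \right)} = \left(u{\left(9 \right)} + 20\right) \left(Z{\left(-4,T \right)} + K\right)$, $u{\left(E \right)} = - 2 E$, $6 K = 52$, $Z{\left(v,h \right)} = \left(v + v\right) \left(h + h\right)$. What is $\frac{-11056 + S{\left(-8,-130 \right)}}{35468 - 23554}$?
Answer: $- \frac{1474}{2553} \approx -0.57736$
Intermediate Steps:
$Z{\left(v,h \right)} = 4 h v$ ($Z{\left(v,h \right)} = 2 v 2 h = 4 h v$)
$K = \frac{26}{3}$ ($K = \frac{1}{6} \cdot 52 = \frac{26}{3} \approx 8.6667$)
$S{\left(H,T \right)} = \frac{52}{3} - 32 T$ ($S{\left(H,T \right)} = \left(\left(-2\right) 9 + 20\right) \left(4 T \left(-4\right) + \frac{26}{3}\right) = \left(-18 + 20\right) \left(- 16 T + \frac{26}{3}\right) = 2 \left(\frac{26}{3} - 16 T\right) = \frac{52}{3} - 32 T$)
$\frac{-11056 + S{\left(-8,-130 \right)}}{35468 - 23554} = \frac{-11056 + \left(\frac{52}{3} - -4160\right)}{35468 - 23554} = \frac{-11056 + \left(\frac{52}{3} + 4160\right)}{11914} = \left(-11056 + \frac{12532}{3}\right) \frac{1}{11914} = \left(- \frac{20636}{3}\right) \frac{1}{11914} = - \frac{1474}{2553}$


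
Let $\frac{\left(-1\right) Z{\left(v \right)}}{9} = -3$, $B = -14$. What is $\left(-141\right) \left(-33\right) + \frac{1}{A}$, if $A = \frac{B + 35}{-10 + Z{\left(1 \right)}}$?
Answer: $\frac{97730}{21} \approx 4653.8$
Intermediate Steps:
$Z{\left(v \right)} = 27$ ($Z{\left(v \right)} = \left(-9\right) \left(-3\right) = 27$)
$A = \frac{21}{17}$ ($A = \frac{-14 + 35}{-10 + 27} = \frac{21}{17} \approx 1.2353$)
$\left(-141\right) \left(-33\right) + \frac{1}{A} = \left(-141\right) \left(-33\right) + \frac{1}{\frac{21}{17}} = 4653 + \frac{17}{21} = \frac{97730}{21}$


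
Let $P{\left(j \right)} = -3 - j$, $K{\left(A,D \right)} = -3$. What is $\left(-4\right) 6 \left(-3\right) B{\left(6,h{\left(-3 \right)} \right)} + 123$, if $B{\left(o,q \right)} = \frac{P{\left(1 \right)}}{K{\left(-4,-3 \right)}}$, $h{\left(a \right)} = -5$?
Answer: $219$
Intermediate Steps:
$B{\left(o,q \right)} = \frac{4}{3}$ ($B{\left(o,q \right)} = \frac{-3 - 1}{-3} = \left(-3 - 1\right) \left(- \frac{1}{3}\right) = \left(-4\right) \left(- \frac{1}{3}\right) = \frac{4}{3}$)
$\left(-4\right) 6 \left(-3\right) B{\left(6,h{\left(-3 \right)} \right)} + 123 = \left(-4\right) 6 \left(-3\right) \frac{4}{3} + 123 = \left(-24\right) \left(-3\right) \frac{4}{3} + 123 = 72 \cdot \frac{4}{3} + 123 = 96 + 123 = 219$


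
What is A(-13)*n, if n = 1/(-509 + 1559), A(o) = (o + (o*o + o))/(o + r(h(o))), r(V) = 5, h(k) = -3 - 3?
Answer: -143/8400 ≈ -0.017024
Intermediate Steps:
h(k) = -6
A(o) = (o**2 + 2*o)/(5 + o) (A(o) = (o + (o*o + o))/(o + 5) = (o + (o**2 + o))/(5 + o) = (o + (o + o**2))/(5 + o) = (o**2 + 2*o)/(5 + o))
n = 1/1050 ≈ 0.00095238
A(-13)*n = -13*(2 - 13)/(5 - 13)*(1/1050) = -13*(-11)/(-8)*(1/1050) = -13*(-1/8)*(-11)*(1/1050) = -143/8*1/1050 = -143/8400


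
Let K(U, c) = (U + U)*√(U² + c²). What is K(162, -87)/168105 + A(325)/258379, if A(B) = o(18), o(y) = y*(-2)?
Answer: -36/258379 + 5508*√13/56035 ≈ 0.35427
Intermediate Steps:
o(y) = -2*y
A(B) = -36 (A(B) = -2*18 = -36)
K(U, c) = 2*U*√(U² + c²) (K(U, c) = (2*U)*√(U² + c²) = 2*U*√(U² + c²))
K(162, -87)/168105 + A(325)/258379 = (2*162*√(162² + (-87)²))/168105 - 36/258379 = (2*162*√(26244 + 7569))*(1/168105) - 36*1/258379 = (2*162*√33813)*(1/168105) - 36/258379 = (2*162*(51*√13))*(1/168105) - 36/258379 = (16524*√13)*(1/168105) - 36/258379 = 5508*√13/56035 - 36/258379 = -36/258379 + 5508*√13/56035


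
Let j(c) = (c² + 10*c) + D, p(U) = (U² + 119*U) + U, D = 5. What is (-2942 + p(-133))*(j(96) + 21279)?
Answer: -38160980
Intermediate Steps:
p(U) = U² + 120*U
j(c) = 5 + c² + 10*c (j(c) = (c² + 10*c) + 5 = 5 + c² + 10*c)
(-2942 + p(-133))*(j(96) + 21279) = (-2942 - 133*(120 - 133))*((5 + 96² + 10*96) + 21279) = (-2942 - 133*(-13))*((5 + 9216 + 960) + 21279) = (-2942 + 1729)*(10181 + 21279) = -1213*31460 = -38160980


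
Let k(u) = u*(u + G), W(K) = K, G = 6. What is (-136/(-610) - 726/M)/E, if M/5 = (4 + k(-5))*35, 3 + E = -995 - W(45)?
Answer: -46666/11134025 ≈ -0.0041913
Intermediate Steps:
k(u) = u*(6 + u) (k(u) = u*(u + 6) = u*(6 + u))
E = -1043 (E = -3 + (-995 - 1*45) = -3 + (-995 - 45) = -3 - 1040 = -1043)
M = -175 (M = 5*((4 - 5*(6 - 5))*35) = 5*((4 - 5*1)*35) = 5*((4 - 5)*35) = 5*(-1*35) = 5*(-35) = -175)
(-136/(-610) - 726/M)/E = (-136/(-610) - 726/(-175))/(-1043) = (-136*(-1/610) - 726*(-1/175))*(-1/1043) = (68/305 + 726/175)*(-1/1043) = (46666/10675)*(-1/1043) = -46666/11134025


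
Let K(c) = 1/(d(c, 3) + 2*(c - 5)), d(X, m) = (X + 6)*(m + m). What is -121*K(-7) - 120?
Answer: -3479/30 ≈ -115.97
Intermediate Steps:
d(X, m) = 2*m*(6 + X) (d(X, m) = (6 + X)*(2*m) = 2*m*(6 + X))
K(c) = 1/(26 + 8*c) (K(c) = 1/(2*3*(6 + c) + 2*(c - 5)) = 1/((36 + 6*c) + 2*(-5 + c)) = 1/((36 + 6*c) + (-10 + 2*c)) = 1/(26 + 8*c))
-121*K(-7) - 120 = -121/(2*(13 + 4*(-7))) - 120 = -121/(2*(13 - 28)) - 120 = -121/(2*(-15)) - 120 = -121*(-1)/(2*15) - 120 = -121*(-1/30) - 120 = 121/30 - 120 = -3479/30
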